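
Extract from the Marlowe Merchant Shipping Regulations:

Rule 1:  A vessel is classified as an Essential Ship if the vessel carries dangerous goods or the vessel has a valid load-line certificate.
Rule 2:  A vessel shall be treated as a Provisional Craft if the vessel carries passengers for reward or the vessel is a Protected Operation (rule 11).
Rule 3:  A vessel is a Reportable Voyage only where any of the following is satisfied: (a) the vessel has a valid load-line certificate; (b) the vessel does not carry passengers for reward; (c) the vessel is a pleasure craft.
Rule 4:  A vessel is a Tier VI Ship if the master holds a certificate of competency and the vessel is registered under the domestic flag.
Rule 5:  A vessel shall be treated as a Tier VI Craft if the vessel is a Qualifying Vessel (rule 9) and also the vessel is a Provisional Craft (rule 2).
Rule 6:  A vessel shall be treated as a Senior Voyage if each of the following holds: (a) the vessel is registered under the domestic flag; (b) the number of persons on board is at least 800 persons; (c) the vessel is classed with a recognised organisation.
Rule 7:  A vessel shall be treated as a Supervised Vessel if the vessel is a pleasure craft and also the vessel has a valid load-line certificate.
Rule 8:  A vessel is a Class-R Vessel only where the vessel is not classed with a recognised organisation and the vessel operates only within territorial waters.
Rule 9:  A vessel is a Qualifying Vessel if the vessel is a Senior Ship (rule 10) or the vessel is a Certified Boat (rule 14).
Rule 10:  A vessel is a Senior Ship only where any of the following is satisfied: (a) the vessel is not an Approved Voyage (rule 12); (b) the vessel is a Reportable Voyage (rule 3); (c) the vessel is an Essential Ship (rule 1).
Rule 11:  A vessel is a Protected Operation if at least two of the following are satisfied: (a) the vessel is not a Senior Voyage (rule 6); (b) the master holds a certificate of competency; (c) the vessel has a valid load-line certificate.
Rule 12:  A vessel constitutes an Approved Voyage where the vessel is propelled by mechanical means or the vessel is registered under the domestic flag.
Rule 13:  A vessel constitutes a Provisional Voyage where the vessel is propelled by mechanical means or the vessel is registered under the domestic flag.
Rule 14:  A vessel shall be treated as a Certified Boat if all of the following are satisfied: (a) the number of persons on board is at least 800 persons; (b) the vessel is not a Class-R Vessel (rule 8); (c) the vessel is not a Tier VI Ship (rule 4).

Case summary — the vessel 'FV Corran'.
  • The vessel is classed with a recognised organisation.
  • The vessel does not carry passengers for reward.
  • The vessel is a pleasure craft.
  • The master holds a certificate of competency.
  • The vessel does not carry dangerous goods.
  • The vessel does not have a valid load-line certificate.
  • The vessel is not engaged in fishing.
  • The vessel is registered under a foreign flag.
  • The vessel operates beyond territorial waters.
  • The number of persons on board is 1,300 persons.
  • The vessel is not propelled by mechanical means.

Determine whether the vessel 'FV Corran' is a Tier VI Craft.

Under rule 12: the vessel is propelled by mechanical means? no; or the vessel is registered under the domestic flag? no. So the vessel is not an Approved Voyage.
Under rule 3: the vessel has a valid load-line certificate? no; or the vessel does not carry passengers for reward? yes; or the vessel is a pleasure craft? yes. So the vessel is a Reportable Voyage.
Under rule 1: the vessel carries dangerous goods? no; or the vessel has a valid load-line certificate? no. So the vessel is not an Essential Ship.
Under rule 10: not an Approved Voyage (rule 12)? yes; or Reportable Voyage (rule 3)? yes; or Essential Ship (rule 1)? no. So the vessel is a Senior Ship.
Under rule 8: the vessel is not classed with a recognised organisation? no; and the vessel operates only within territorial waters? no. So the vessel is not a Class-R Vessel.
Under rule 4: the master holds a certificate of competency? yes; and the vessel is registered under the domestic flag? no. So the vessel is not a Tier VI Ship.
Under rule 14: number of persons on board: 1,300 persons ≥ 800 persons? yes; and not a Class-R Vessel (rule 8)? yes; and not a Tier VI Ship (rule 4)? yes. So the vessel is a Certified Boat.
Under rule 9: Senior Ship (rule 10)? yes; or Certified Boat (rule 14)? yes. So the vessel is a Qualifying Vessel.
Under rule 6: the vessel is registered under the domestic flag? no; and number of persons on board: 1,300 persons ≥ 800 persons? yes; and the vessel is classed with a recognised organisation? yes. So the vessel is not a Senior Voyage.
Under rule 11: not a Senior Voyage (rule 6)? yes; the master holds a certificate of competency? yes; the vessel has a valid load-line certificate? no — 2 of 3 hold (need ≥2) → satisfied.
Under rule 2: the vessel carries passengers for reward? no; or Protected Operation (rule 11)? yes. So the vessel is a Provisional Craft.
Under rule 5: Qualifying Vessel (rule 9)? yes; and Provisional Craft (rule 2)? yes. So the vessel is a Tier VI Craft.

Yes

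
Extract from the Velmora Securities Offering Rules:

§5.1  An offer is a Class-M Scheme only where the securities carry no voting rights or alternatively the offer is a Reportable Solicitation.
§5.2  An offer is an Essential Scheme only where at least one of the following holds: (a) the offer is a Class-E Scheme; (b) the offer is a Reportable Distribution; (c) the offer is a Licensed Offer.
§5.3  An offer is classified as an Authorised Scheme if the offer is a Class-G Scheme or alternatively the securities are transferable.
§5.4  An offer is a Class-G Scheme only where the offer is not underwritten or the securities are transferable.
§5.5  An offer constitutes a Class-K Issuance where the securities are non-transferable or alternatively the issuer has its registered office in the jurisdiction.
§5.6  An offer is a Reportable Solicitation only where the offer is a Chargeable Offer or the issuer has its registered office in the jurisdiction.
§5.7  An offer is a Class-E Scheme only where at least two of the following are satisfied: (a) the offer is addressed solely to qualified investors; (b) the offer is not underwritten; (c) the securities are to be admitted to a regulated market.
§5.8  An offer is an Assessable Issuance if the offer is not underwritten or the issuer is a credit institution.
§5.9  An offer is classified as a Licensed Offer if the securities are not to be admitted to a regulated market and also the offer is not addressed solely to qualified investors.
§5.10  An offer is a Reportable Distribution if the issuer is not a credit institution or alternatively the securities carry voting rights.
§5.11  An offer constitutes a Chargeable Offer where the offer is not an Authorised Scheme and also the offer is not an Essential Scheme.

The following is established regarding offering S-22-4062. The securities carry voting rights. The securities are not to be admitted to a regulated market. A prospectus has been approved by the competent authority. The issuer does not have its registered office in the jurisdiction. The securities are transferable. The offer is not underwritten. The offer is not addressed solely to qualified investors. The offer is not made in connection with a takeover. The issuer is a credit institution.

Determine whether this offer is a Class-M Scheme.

No

§5.4 — Class-G Scheme: [the offer is not underwritten? yes] OR [the securities are transferable? yes] → satisfied.
§5.3 — Authorised Scheme: [Class-G Scheme (§5.4)? yes] OR [the securities are transferable? yes] → satisfied.
§5.7 — Class-E Scheme: the offer is addressed solely to qualified investors? no; the offer is not underwritten? yes; the securities are to be admitted to a regulated market? no — 1 of 3 hold (need ≥2) → not satisfied.
§5.10 — Reportable Distribution: [the issuer is not a credit institution? no] OR [the securities carry voting rights? yes] → satisfied.
§5.9 — Licensed Offer: [the securities are not to be admitted to a regulated market? yes] AND [the offer is not addressed solely to qualified investors? yes] → satisfied.
§5.2 — Essential Scheme: [Class-E Scheme (§5.7)? no] OR [Reportable Distribution (§5.10)? yes] OR [Licensed Offer (§5.9)? yes] → satisfied.
§5.11 — Chargeable Offer: [not an Authorised Scheme (§5.3)? no] AND [not an Essential Scheme (§5.2)? no] → not satisfied.
§5.6 — Reportable Solicitation: [Chargeable Offer (§5.11)? no] OR [the issuer has its registered office in the jurisdiction? no] → not satisfied.
§5.1 — Class-M Scheme: [the securities carry no voting rights? no] OR [Reportable Solicitation (§5.6)? no] → not satisfied.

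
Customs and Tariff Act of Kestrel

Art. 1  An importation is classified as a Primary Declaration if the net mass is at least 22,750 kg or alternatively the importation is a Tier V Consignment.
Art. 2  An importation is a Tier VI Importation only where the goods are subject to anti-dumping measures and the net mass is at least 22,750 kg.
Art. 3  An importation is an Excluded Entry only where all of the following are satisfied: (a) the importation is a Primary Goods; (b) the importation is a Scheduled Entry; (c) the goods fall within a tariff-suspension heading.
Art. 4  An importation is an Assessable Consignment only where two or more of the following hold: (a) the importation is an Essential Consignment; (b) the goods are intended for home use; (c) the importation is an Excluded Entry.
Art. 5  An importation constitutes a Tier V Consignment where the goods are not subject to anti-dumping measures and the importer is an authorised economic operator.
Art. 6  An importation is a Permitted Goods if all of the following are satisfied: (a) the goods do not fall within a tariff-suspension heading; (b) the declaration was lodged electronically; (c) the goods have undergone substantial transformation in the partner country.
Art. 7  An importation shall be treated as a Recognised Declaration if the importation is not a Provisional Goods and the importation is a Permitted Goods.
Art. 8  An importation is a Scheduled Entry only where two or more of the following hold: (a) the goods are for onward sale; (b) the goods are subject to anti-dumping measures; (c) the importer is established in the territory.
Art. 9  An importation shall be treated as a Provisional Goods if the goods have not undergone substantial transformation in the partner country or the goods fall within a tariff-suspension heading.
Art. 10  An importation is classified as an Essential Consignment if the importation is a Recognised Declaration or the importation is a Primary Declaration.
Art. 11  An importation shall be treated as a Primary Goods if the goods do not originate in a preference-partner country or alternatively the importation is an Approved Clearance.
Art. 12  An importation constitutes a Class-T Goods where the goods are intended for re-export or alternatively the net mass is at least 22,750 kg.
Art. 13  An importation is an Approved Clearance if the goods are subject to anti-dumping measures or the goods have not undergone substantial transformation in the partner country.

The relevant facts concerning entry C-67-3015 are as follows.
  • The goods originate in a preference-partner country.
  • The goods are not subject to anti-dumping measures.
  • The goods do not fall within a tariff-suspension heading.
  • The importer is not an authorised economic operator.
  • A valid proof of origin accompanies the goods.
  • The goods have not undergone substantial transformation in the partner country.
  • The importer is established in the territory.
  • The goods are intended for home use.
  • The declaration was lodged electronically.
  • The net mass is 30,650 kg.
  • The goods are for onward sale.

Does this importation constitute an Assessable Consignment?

Under article 9: the goods have not undergone substantial transformation in the partner country? yes; or the goods fall within a tariff-suspension heading? no. So the importation is a Provisional Goods.
Under article 6: the goods do not fall within a tariff-suspension heading? yes; and the declaration was lodged electronically? yes; and the goods have undergone substantial transformation in the partner country? no. So the importation is not a Permitted Goods.
Under article 7: not a Provisional Goods (article 9)? no; and Permitted Goods (article 6)? no. So the importation is not a Recognised Declaration.
Under article 5: the goods are not subject to anti-dumping measures? yes; and the importer is an authorised economic operator? no. So the importation is not a Tier V Consignment.
Under article 1: net mass: 30,650 kg ≥ 22,750 kg? yes; or Tier V Consignment (article 5)? no. So the importation is a Primary Declaration.
Under article 10: Recognised Declaration (article 7)? no; or Primary Declaration (article 1)? yes. So the importation is an Essential Consignment.
Under article 13: the goods are subject to anti-dumping measures? no; or the goods have not undergone substantial transformation in the partner country? yes. So the importation is an Approved Clearance.
Under article 11: the goods do not originate in a preference-partner country? no; or Approved Clearance (article 13)? yes. So the importation is a Primary Goods.
Under article 8: the goods are for onward sale? yes; the goods are subject to anti-dumping measures? no; the importer is established in the territory? yes — 2 of 3 hold (need ≥2) → satisfied.
Under article 3: Primary Goods (article 11)? yes; and Scheduled Entry (article 8)? yes; and the goods fall within a tariff-suspension heading? no. So the importation is not an Excluded Entry.
Under article 4: Essential Consignment (article 10)? yes; the goods are intended for home use? yes; Excluded Entry (article 3)? no — 2 of 3 hold (need ≥2) → satisfied.

Yes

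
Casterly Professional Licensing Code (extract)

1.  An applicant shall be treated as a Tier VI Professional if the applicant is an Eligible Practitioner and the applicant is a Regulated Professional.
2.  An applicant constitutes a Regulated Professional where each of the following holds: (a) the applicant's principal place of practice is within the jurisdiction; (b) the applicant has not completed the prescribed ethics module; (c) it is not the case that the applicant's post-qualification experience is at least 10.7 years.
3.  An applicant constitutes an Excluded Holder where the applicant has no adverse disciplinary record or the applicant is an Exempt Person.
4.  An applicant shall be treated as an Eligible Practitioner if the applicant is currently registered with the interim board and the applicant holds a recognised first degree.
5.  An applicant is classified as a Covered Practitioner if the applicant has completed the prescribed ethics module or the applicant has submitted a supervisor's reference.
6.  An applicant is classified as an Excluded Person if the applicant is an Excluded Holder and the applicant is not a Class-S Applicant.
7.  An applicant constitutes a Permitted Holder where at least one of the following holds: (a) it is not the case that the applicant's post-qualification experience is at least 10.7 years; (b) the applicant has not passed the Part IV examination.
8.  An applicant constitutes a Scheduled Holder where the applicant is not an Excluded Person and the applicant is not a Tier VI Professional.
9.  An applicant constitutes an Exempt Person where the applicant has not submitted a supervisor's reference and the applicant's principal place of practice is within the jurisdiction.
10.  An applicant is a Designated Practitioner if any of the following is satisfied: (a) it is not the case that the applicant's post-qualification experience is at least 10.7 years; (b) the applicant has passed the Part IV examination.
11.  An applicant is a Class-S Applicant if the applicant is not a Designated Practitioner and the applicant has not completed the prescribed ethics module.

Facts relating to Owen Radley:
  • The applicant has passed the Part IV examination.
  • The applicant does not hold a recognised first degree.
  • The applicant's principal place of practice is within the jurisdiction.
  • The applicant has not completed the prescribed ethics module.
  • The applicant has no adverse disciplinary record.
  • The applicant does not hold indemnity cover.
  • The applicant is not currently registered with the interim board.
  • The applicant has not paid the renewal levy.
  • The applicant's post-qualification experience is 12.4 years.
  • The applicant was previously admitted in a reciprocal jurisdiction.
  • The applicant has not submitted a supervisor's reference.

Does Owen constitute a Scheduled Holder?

paragraph 9 — Exempt Person: [the applicant has not submitted a supervisor's reference? yes] AND [the applicant's principal place of practice is within the jurisdiction? yes] → satisfied.
paragraph 3 — Excluded Holder: [the applicant has no adverse disciplinary record? yes] OR [Exempt Person (paragraph 9)? yes] → satisfied.
paragraph 10 — Designated Practitioner: [applicant's post-qualification experience: 12.4 years ≥ 10.7 years? yes, so negated condition no] OR [the applicant has passed the Part IV examination? yes] → satisfied.
paragraph 11 — Class-S Applicant: [not a Designated Practitioner (paragraph 10)? no] AND [the applicant has not completed the prescribed ethics module? yes] → not satisfied.
paragraph 6 — Excluded Person: [Excluded Holder (paragraph 3)? yes] AND [not a Class-S Applicant (paragraph 11)? yes] → satisfied.
paragraph 4 — Eligible Practitioner: [the applicant is currently registered with the interim board? no] AND [the applicant holds a recognised first degree? no] → not satisfied.
paragraph 2 — Regulated Professional: [the applicant's principal place of practice is within the jurisdiction? yes] AND [the applicant has not completed the prescribed ethics module? yes] AND [applicant's post-qualification experience: 12.4 years ≥ 10.7 years? yes, so negated condition no] → not satisfied.
paragraph 1 — Tier VI Professional: [Eligible Practitioner (paragraph 4)? no] AND [Regulated Professional (paragraph 2)? no] → not satisfied.
paragraph 8 — Scheduled Holder: [not an Excluded Person (paragraph 6)? no] AND [not a Tier VI Professional (paragraph 1)? yes] → not satisfied.

No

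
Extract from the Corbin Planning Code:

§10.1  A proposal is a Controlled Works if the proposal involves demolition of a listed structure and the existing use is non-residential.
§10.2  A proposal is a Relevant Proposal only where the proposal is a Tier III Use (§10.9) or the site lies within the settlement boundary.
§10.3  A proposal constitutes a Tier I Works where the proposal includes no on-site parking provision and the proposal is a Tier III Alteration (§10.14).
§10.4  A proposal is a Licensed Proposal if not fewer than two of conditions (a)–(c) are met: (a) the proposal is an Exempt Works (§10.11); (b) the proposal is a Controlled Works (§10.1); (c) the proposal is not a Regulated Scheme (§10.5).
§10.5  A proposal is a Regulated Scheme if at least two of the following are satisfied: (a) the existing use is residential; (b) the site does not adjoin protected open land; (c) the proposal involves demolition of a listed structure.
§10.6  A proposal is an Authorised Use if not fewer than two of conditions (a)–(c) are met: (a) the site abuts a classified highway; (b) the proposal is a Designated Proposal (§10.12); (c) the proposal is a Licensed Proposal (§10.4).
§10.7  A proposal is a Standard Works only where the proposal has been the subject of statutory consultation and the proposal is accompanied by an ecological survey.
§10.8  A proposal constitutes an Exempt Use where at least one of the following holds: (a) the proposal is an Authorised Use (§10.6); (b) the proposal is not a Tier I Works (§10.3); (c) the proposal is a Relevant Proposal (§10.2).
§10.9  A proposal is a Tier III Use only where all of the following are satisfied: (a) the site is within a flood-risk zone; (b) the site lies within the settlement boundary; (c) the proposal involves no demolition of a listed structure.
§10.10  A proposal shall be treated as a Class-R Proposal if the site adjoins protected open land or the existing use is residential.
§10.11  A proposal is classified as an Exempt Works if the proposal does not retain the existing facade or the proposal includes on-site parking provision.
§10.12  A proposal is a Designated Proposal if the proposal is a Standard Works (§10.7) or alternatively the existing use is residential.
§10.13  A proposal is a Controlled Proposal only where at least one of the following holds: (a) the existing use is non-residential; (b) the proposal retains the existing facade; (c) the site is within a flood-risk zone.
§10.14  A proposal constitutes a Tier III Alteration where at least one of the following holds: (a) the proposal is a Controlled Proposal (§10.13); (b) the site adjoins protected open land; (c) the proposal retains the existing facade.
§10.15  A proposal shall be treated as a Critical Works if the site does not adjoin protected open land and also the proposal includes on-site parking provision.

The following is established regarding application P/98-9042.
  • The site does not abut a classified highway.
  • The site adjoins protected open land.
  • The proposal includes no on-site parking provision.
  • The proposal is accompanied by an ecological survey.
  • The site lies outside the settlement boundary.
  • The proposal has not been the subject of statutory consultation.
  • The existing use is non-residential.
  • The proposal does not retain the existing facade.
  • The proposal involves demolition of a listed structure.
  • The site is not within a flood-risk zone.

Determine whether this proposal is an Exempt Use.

§10.7 — Standard Works: [the proposal has been the subject of statutory consultation? no] AND [the proposal is accompanied by an ecological survey? yes] → not satisfied.
§10.12 — Designated Proposal: [Standard Works (§10.7)? no] OR [the existing use is residential? no] → not satisfied.
§10.11 — Exempt Works: [the proposal does not retain the existing facade? yes] OR [the proposal includes on-site parking provision? no] → satisfied.
§10.1 — Controlled Works: [the proposal involves demolition of a listed structure? yes] AND [the existing use is non-residential? yes] → satisfied.
§10.5 — Regulated Scheme: the existing use is residential? no; the site does not adjoin protected open land? no; the proposal involves demolition of a listed structure? yes — 1 of 3 hold (need ≥2) → not satisfied.
§10.4 — Licensed Proposal: Exempt Works (§10.11)? yes; Controlled Works (§10.1)? yes; not a Regulated Scheme (§10.5)? yes — 3 of 3 hold (need ≥2) → satisfied.
§10.6 — Authorised Use: the site abuts a classified highway? no; Designated Proposal (§10.12)? no; Licensed Proposal (§10.4)? yes — 1 of 3 hold (need ≥2) → not satisfied.
§10.13 — Controlled Proposal: [the existing use is non-residential? yes] OR [the proposal retains the existing facade? no] OR [the site is within a flood-risk zone? no] → satisfied.
§10.14 — Tier III Alteration: [Controlled Proposal (§10.13)? yes] OR [the site adjoins protected open land? yes] OR [the proposal retains the existing facade? no] → satisfied.
§10.3 — Tier I Works: [the proposal includes no on-site parking provision? yes] AND [Tier III Alteration (§10.14)? yes] → satisfied.
§10.9 — Tier III Use: [the site is within a flood-risk zone? no] AND [the site lies within the settlement boundary? no] AND [the proposal involves no demolition of a listed structure? no] → not satisfied.
§10.2 — Relevant Proposal: [Tier III Use (§10.9)? no] OR [the site lies within the settlement boundary? no] → not satisfied.
§10.8 — Exempt Use: [Authorised Use (§10.6)? no] OR [not a Tier I Works (§10.3)? no] OR [Relevant Proposal (§10.2)? no] → not satisfied.

No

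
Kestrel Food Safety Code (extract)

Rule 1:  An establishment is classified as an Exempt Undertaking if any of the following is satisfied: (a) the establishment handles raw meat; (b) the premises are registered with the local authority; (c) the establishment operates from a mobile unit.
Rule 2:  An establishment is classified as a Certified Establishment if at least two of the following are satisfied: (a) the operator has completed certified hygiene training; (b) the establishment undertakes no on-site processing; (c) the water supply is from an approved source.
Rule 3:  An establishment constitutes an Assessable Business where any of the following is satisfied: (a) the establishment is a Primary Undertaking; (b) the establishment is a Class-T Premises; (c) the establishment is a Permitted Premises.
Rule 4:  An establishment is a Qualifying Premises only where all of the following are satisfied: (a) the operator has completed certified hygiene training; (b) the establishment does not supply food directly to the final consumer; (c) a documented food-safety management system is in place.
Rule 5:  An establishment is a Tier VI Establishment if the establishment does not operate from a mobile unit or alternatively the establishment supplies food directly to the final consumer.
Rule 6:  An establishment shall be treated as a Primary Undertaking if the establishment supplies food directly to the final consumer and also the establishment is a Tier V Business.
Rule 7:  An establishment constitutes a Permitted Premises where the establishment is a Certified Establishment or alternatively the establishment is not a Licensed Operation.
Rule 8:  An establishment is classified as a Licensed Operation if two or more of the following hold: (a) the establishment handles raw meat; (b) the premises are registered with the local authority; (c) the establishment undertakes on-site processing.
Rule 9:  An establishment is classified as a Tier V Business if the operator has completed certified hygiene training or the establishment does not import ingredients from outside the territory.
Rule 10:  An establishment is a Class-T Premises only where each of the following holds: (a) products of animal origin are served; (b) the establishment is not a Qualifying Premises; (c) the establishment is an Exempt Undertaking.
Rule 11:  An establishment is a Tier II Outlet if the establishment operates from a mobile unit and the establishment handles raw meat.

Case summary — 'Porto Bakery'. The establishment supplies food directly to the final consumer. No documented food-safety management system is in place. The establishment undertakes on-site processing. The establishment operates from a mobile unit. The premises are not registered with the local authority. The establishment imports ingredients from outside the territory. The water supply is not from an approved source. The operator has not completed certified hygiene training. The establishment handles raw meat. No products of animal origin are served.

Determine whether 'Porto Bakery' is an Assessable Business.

rule 9 — Tier V Business: [the operator has completed certified hygiene training? no] OR [the establishment does not import ingredients from outside the territory? no] → not satisfied.
rule 6 — Primary Undertaking: [the establishment supplies food directly to the final consumer? yes] AND [Tier V Business (rule 9)? no] → not satisfied.
rule 4 — Qualifying Premises: [the operator has completed certified hygiene training? no] AND [the establishment does not supply food directly to the final consumer? no] AND [a documented food-safety management system is in place? no] → not satisfied.
rule 1 — Exempt Undertaking: [the establishment handles raw meat? yes] OR [the premises are registered with the local authority? no] OR [the establishment operates from a mobile unit? yes] → satisfied.
rule 10 — Class-T Premises: [products of animal origin are served? no] AND [not a Qualifying Premises (rule 4)? yes] AND [Exempt Undertaking (rule 1)? yes] → not satisfied.
rule 2 — Certified Establishment: the operator has completed certified hygiene training? no; the establishment undertakes no on-site processing? no; the water supply is from an approved source? no — 0 of 3 hold (need ≥2) → not satisfied.
rule 8 — Licensed Operation: the establishment handles raw meat? yes; the premises are registered with the local authority? no; the establishment undertakes on-site processing? yes — 2 of 3 hold (need ≥2) → satisfied.
rule 7 — Permitted Premises: [Certified Establishment (rule 2)? no] OR [not a Licensed Operation (rule 8)? no] → not satisfied.
rule 3 — Assessable Business: [Primary Undertaking (rule 6)? no] OR [Class-T Premises (rule 10)? no] OR [Permitted Premises (rule 7)? no] → not satisfied.

No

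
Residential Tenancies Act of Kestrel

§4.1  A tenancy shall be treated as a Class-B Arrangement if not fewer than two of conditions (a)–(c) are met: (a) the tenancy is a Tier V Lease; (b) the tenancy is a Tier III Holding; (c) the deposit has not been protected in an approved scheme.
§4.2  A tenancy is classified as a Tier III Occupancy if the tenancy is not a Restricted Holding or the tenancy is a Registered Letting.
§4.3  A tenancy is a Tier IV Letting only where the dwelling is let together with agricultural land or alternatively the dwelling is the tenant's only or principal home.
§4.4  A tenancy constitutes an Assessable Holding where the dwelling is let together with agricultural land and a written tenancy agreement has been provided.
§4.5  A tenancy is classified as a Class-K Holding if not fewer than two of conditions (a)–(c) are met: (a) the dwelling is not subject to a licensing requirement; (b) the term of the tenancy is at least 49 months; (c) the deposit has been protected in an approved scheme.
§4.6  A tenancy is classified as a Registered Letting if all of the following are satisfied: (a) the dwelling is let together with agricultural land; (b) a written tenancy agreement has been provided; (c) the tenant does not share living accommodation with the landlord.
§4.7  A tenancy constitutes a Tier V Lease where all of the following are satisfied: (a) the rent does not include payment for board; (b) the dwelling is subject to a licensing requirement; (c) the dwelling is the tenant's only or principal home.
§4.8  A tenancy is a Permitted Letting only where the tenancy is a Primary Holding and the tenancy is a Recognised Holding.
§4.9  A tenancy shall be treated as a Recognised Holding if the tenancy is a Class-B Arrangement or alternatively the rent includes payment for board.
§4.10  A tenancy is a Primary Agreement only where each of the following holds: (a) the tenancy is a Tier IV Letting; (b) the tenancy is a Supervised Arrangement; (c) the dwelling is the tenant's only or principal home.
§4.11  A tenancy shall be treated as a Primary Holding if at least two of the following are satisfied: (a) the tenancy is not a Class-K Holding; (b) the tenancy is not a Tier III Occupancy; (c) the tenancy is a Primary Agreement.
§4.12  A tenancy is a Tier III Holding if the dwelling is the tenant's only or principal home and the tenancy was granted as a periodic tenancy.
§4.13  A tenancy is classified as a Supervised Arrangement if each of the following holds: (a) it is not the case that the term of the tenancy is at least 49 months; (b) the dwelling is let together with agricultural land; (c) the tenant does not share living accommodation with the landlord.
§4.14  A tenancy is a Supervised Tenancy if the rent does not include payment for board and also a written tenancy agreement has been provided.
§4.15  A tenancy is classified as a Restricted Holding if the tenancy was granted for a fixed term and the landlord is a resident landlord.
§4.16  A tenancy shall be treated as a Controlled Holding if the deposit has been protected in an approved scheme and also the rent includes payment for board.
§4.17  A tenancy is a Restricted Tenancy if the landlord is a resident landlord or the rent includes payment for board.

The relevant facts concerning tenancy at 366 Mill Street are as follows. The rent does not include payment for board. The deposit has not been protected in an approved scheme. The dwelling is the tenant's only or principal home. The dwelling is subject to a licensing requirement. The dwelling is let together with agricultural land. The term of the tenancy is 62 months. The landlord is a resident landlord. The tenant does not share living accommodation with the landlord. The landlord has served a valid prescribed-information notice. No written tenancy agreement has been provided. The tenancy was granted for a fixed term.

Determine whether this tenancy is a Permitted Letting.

Yes

Under §4.5: the dwelling is not subject to a licensing requirement? no; term of the tenancy: 62 months ≥ 49 months? yes; the deposit has been protected in an approved scheme? no — 1 of 3 hold (need ≥2) → not satisfied.
Under §4.15: the tenancy was granted for a fixed term? yes; and the landlord is a resident landlord? yes. So the tenancy is a Restricted Holding.
Under §4.6: the dwelling is let together with agricultural land? yes; and a written tenancy agreement has been provided? no; and the tenant does not share living accommodation with the landlord? yes. So the tenancy is not a Registered Letting.
Under §4.2: not a Restricted Holding (§4.15)? no; or Registered Letting (§4.6)? no. So the tenancy is not a Tier III Occupancy.
Under §4.3: the dwelling is let together with agricultural land? yes; or the dwelling is the tenant's only or principal home? yes. So the tenancy is a Tier IV Letting.
Under §4.13: term of the tenancy: 62 months ≥ 49 months? yes, so negated condition no; and the dwelling is let together with agricultural land? yes; and the tenant does not share living accommodation with the landlord? yes. So the tenancy is not a Supervised Arrangement.
Under §4.10: Tier IV Letting (§4.3)? yes; and Supervised Arrangement (§4.13)? no; and the dwelling is the tenant's only or principal home? yes. So the tenancy is not a Primary Agreement.
Under §4.11: not a Class-K Holding (§4.5)? yes; not a Tier III Occupancy (§4.2)? yes; Primary Agreement (§4.10)? no — 2 of 3 hold (need ≥2) → satisfied.
Under §4.7: the rent does not include payment for board? yes; and the dwelling is subject to a licensing requirement? yes; and the dwelling is the tenant's only or principal home? yes. So the tenancy is a Tier V Lease.
Under §4.12: the dwelling is the tenant's only or principal home? yes; and the tenancy was granted as a periodic tenancy? no. So the tenancy is not a Tier III Holding.
Under §4.1: Tier V Lease (§4.7)? yes; Tier III Holding (§4.12)? no; the deposit has not been protected in an approved scheme? yes — 2 of 3 hold (need ≥2) → satisfied.
Under §4.9: Class-B Arrangement (§4.1)? yes; or the rent includes payment for board? no. So the tenancy is a Recognised Holding.
Under §4.8: Primary Holding (§4.11)? yes; and Recognised Holding (§4.9)? yes. So the tenancy is a Permitted Letting.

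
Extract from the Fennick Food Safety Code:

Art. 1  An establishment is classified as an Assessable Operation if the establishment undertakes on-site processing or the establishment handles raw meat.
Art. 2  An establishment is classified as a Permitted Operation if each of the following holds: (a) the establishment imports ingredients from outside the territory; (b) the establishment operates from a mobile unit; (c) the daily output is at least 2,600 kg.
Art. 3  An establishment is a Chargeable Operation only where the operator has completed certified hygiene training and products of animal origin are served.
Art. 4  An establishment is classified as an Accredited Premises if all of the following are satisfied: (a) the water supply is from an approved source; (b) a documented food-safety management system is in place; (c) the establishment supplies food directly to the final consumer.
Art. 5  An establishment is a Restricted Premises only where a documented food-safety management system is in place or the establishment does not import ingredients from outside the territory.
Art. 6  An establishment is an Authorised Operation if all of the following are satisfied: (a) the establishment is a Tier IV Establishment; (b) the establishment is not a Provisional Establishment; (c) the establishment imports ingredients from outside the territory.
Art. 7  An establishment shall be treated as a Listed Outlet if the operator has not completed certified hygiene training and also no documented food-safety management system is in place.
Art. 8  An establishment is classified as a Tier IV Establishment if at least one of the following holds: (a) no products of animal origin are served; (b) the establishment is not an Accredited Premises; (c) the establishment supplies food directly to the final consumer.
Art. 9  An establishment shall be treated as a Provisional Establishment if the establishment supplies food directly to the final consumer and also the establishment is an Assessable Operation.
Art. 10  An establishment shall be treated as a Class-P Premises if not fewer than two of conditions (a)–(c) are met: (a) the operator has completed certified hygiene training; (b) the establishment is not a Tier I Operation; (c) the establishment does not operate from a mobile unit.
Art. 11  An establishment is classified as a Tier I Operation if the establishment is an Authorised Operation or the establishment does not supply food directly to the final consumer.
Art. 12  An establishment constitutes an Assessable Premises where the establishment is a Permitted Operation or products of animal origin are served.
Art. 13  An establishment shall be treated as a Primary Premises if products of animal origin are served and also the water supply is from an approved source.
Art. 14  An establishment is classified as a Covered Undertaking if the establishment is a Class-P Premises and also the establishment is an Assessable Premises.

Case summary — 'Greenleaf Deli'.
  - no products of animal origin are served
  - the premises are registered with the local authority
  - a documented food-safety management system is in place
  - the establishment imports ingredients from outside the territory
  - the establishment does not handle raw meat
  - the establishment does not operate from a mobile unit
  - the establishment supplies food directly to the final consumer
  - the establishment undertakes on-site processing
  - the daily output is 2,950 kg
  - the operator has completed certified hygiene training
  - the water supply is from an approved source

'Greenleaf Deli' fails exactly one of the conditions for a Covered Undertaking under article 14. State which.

Under article 4: the water supply is from an approved source? yes; and a documented food-safety management system is in place? yes; and the establishment supplies food directly to the final consumer? yes. So the establishment is an Accredited Premises.
Under article 8: no products of animal origin are served? yes; or not an Accredited Premises (article 4)? no; or the establishment supplies food directly to the final consumer? yes. So the establishment is a Tier IV Establishment.
Under article 1: the establishment undertakes on-site processing? yes; or the establishment handles raw meat? no. So the establishment is an Assessable Operation.
Under article 9: the establishment supplies food directly to the final consumer? yes; and Assessable Operation (article 1)? yes. So the establishment is a Provisional Establishment.
Under article 6: Tier IV Establishment (article 8)? yes; and not a Provisional Establishment (article 9)? no; and the establishment imports ingredients from outside the territory? yes. So the establishment is not an Authorised Operation.
Under article 11: Authorised Operation (article 6)? no; or the establishment does not supply food directly to the final consumer? no. So the establishment is not a Tier I Operation.
Under article 10: the operator has completed certified hygiene training? yes; not a Tier I Operation (article 11)? yes; the establishment does not operate from a mobile unit? yes — 3 of 3 hold (need ≥2) → satisfied.
Under article 2: the establishment imports ingredients from outside the territory? yes; and the establishment operates from a mobile unit? no; and daily output: 2,950 kg ≥ 2,600 kg? yes. So the establishment is not a Permitted Operation.
Under article 12: Permitted Operation (article 2)? no; or products of animal origin are served? no. So the establishment is not an Assessable Premises.
Under article 14: Class-P Premises (article 10)? yes; and Assessable Premises (article 12)? no. So the establishment is not a Covered Undertaking.

Assessable Premises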